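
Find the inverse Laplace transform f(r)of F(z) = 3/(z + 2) 3 * exp(-2 * r)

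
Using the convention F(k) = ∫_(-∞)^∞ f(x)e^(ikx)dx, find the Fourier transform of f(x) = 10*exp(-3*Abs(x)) 60/(k^2 + 9)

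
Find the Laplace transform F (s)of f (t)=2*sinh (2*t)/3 4/ (3*(s^2 - 4))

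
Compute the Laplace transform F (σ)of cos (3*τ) σ/ (σ^2 + 9)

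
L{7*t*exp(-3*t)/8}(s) 7/(8*(s + 3)^2)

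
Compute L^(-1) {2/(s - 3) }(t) 2 * exp(3 * t) 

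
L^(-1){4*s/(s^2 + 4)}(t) 4*cos(2*t)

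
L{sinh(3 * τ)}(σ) 3/(σ^2 - 9)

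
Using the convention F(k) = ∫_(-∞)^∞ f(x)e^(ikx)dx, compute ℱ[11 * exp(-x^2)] 11 * sqrt(pi) * exp(-k^2/4)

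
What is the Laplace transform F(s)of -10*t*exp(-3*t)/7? -10/(7*(s + 3)^2)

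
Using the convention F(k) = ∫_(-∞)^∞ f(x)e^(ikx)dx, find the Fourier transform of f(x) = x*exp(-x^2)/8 I*sqrt(pi)*k*exp(-k^2/4)/16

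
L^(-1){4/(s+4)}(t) 4*exp(-4*t)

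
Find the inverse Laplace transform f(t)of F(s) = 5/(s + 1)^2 5*t*exp(-t)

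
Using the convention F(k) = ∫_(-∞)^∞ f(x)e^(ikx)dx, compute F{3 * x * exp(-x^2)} 3 * I * sqrt(pi) * k * exp(-k^2/4)/2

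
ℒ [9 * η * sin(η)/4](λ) 9 * λ/(2 * (λ^2+1)^2)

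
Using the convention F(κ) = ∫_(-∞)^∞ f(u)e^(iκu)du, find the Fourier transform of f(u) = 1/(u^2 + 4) pi*exp(-2*Abs(κ))/2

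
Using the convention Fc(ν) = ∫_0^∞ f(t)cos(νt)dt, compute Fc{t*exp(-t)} (1 - ν^2)/(ν^2 + 1)^2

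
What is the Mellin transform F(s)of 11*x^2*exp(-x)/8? 11*gamma(s+2)/8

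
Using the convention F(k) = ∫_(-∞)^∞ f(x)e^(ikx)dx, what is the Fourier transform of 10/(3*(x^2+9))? 10*pi*exp(-3*Abs(k))/9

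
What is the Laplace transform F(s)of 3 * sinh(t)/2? 3/(2 * (s^2 - 1))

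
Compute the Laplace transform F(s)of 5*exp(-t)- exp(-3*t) 5/(s+1) - 1/(s+3)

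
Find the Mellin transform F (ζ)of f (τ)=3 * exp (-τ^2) 3 * gamma (ζ/2)/2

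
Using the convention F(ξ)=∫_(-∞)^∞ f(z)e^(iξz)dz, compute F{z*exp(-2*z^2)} sqrt(2)*I*sqrt(pi)*ξ*exp(-ξ^2/8)/8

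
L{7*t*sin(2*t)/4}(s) 7*s/(s^2 + 4)^2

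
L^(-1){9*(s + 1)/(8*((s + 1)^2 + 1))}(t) 9*exp(-t)*cos(t)/8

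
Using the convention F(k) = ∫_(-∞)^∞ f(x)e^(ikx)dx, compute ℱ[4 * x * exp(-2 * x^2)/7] sqrt(2) * I * sqrt(pi) * k * exp(-k^2/8)/14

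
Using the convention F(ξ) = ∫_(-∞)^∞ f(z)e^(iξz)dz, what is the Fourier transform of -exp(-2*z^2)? -sqrt(2)*sqrt(pi)*exp(-ξ^2/8)/2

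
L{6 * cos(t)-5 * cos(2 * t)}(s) 6 * s/(s^2+1)-5 * s/(s^2+4)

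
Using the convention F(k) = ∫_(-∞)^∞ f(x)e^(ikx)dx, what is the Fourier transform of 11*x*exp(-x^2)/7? 11*I*sqrt(pi)*k*exp(-k^2/4)/14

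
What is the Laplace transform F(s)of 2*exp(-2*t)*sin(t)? 2/((s + 2)^2 + 1)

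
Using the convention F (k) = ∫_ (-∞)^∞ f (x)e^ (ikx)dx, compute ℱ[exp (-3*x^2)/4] sqrt (3)*sqrt (pi)*exp (-k^2/12)/12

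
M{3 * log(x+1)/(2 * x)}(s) -3 * pi * csc(pi * s)/(2 * s - 2)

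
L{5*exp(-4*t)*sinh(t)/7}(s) 5/(7*((s+4)^2 - 1))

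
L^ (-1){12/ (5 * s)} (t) 12/5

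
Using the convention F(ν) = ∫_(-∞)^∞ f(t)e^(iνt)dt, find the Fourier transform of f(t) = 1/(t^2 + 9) pi*exp(-3*Abs(ν))/3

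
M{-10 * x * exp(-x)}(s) -10 * gamma(s + 1)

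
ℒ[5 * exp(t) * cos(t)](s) 5 * (s - 1)/((s - 1)^2 + 1)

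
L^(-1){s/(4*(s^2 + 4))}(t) cos(2*t)/4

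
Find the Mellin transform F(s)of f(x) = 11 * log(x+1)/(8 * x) -11 * pi * csc(pi * s)/(8 * s - 8)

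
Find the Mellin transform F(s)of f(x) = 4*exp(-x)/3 4*gamma(s)/3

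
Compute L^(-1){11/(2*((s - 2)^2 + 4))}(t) 11*exp(2*t)*sin(2*t)/4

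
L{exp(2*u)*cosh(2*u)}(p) (p - 2)/(p*(p - 4))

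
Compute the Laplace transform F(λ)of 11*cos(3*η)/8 11*λ/(8*(λ^2 + 9))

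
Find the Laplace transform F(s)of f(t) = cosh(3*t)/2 s/(2*(s^2 - 9))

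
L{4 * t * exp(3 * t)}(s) 4/(s - 3)^2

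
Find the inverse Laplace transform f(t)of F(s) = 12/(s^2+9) 4 * sin(3 * t)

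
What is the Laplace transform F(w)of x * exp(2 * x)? (w - 2)^(-2)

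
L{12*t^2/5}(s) 24/(5*s^3)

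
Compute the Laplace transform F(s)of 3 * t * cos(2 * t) 3 * (s^2 - 4)/(s^2 + 4)^2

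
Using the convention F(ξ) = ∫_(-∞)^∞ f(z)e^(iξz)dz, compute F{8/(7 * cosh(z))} 8 * pi/(7 * cosh(pi * ξ/2))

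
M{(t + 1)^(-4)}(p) gamma(p) * gamma(4 - p)/6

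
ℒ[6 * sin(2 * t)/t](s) 6 * atan(2/s)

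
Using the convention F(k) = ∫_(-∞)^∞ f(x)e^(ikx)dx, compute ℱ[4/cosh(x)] 4*pi/cosh(pi*k/2)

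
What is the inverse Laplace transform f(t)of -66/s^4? -11 * t^3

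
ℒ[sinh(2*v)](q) 2/(q^2 - 4)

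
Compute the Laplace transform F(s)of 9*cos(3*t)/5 9*s/(5*(s^2 + 9))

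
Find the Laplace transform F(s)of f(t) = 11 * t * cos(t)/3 11 * (s^2 - 1)/(3 * (s^2+1)^2)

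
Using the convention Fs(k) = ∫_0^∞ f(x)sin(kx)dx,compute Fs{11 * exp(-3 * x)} 11 * k/(k^2 + 9)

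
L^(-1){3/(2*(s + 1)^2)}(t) 3*t*exp(-t)/2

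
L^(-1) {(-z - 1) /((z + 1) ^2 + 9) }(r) -exp(-r)*cos(3*r) 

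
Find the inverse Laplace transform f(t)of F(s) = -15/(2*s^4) -5*t^3/4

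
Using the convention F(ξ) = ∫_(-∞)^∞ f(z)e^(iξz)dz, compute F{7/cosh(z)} 7*pi/cosh(pi*ξ/2)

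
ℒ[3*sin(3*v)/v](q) 3*atan(3/q)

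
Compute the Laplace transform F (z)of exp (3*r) 1/ (z - 3)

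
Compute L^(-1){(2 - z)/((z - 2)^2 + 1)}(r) -exp(2 * r) * cos(r)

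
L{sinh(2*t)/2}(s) 1/(s^2-4)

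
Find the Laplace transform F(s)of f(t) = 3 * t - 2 3/s^2 - 2/s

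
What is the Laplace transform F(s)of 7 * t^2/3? 14/(3 * s^3)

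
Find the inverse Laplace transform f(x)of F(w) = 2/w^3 x^2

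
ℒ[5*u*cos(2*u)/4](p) 5*(p^2 - 4)/(4*(p^2 + 4)^2)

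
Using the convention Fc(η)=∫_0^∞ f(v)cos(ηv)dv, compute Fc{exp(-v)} 1/(η^2 + 1)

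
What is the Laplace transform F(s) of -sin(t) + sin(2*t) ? 2/(s^2 + 4) - 1/(s^2 + 1) 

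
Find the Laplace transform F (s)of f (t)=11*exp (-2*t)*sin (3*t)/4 33/ (4*( (s + 2)^2 + 9))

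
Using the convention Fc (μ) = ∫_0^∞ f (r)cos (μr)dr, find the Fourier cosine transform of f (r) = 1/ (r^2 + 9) pi*exp (-3*μ)/6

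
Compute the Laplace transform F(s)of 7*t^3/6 7/s^4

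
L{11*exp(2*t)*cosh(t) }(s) 11*(s - 2) /((s - 2) ^2-1) 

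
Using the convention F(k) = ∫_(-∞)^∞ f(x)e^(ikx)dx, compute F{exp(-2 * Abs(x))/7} 4/(7 * (k^2 + 4))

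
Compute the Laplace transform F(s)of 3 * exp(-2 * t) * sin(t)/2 3/(2 * ((s+2)^2+1))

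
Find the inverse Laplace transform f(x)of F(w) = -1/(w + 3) -exp(-3*x)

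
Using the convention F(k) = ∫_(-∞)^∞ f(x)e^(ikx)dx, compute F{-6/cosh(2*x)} -3*pi/cosh(pi*k/4)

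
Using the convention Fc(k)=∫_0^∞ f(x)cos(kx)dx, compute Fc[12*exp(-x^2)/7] 6*sqrt(pi)*exp(-k^2/4)/7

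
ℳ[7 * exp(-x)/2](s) 7 * gamma(s)/2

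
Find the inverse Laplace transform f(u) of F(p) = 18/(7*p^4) 3*u^3/7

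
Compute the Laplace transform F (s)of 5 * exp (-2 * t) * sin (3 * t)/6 5/ (2 * ( (s + 2)^2 + 9))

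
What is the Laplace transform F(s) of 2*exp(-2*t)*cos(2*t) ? 2*(s + 2) /((s + 2) ^2 + 4) 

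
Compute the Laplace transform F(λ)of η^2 2/λ^3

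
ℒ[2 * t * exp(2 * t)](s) 2/(s - 2)^2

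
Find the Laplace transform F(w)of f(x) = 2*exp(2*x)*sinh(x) 2/((w - 2)^2 - 1)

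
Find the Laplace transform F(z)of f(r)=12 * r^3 72/z^4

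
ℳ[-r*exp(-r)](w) -gamma(w + 1)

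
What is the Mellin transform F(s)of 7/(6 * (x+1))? 7 * pi * csc(pi * s)/6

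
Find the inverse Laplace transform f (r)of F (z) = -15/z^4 -5 * r^3/2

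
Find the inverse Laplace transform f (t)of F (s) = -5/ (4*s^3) -5*t^2/8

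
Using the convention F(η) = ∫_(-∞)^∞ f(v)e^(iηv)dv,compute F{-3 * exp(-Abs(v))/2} -3/(η^2 + 1)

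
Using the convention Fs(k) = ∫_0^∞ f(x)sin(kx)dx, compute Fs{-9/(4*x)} -9*pi/8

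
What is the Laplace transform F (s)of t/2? 1/ (2*s^2)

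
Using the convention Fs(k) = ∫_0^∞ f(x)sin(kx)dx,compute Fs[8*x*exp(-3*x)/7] 48*k/(7*(k^2 + 9)^2)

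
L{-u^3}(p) -6/p^4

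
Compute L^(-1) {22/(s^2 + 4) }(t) 11 * sin(2 * t) 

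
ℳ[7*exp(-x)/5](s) 7*gamma(s)/5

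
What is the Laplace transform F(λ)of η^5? 120/λ^6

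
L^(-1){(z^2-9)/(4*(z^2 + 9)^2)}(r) r*cos(3*r)/4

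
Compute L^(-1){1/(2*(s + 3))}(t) exp(-3*t)/2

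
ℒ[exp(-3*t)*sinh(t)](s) 1/((s+3) ^2-1) 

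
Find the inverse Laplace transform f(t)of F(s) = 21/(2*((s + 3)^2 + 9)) 7*exp(-3*t)*sin(3*t)/2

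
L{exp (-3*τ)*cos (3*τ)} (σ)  (σ + 3)/ ( (σ + 3)^2 + 9)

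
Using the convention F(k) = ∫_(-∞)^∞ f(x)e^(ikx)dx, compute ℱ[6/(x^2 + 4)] 3 * pi * exp(-2 * Abs(k))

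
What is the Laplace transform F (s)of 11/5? 11/ (5*s)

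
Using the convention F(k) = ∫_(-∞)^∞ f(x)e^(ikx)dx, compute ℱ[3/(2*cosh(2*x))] 3*pi/(4*cosh(pi*k/4))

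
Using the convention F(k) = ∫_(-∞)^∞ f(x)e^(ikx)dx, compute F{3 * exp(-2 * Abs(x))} 12/(k^2 + 4)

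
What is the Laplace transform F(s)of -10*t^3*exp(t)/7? -60/(7*(s - 1)^4)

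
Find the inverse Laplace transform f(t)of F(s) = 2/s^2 2*t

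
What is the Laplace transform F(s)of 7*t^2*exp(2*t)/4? 7/(2*(s - 2)^3)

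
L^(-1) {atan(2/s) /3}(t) sin(2 * t) /(3 * t) 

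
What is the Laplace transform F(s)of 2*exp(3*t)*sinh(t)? 2/((s - 3)^2 - 1)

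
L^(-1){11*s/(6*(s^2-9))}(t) 11*cosh(3*t)/6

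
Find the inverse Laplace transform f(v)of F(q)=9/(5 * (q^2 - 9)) 3 * sinh(3 * v)/5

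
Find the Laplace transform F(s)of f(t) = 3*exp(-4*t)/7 3/(7*(s + 4))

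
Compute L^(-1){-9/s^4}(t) -3 * t^3/2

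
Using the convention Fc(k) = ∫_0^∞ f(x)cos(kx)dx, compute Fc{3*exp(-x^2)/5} 3*sqrt(pi)*exp(-k^2/4)/10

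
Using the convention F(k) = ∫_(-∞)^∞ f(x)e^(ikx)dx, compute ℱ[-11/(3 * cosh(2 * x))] -11 * pi/(6 * cosh(pi * k/4))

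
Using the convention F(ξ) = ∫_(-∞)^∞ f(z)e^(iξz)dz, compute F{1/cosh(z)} pi/cosh(pi * ξ/2)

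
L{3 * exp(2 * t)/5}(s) 3/(5 * (s - 2))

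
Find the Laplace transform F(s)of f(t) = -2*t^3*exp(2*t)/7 -12/(7*(s - 2)^4)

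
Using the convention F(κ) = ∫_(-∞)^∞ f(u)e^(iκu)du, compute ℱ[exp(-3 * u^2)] sqrt(3) * sqrt(pi) * exp(-κ^2/12)/3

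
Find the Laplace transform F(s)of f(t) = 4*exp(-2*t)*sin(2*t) 8/((s + 2)^2 + 4)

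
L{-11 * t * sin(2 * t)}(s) -44 * s/(s^2 + 4)^2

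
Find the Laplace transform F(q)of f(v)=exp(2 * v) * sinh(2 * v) 2/(q * (q - 4))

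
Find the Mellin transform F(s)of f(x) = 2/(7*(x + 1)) 2*pi*csc(pi*s)/7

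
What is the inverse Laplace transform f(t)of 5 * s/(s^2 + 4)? 5 * cos(2 * t)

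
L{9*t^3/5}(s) 54/(5*s^4) 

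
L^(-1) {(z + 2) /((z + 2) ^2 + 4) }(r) exp(-2*r)*cos(2*r) 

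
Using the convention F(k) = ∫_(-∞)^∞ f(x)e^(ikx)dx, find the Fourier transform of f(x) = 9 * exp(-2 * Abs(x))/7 36/(7 * (k^2 + 4))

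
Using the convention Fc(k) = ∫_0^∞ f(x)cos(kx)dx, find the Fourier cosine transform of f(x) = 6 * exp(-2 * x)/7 12/(7 * (k^2 + 4))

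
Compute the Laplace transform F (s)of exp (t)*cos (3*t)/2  (s - 1)/ (2*( (s - 1)^2+9))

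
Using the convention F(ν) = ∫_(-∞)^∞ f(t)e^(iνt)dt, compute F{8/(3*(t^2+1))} 8*pi*exp(-Abs(ν))/3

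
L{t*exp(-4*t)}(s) (s + 4)^(-2)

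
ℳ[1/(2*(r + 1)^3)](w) pi*(w - 2)*(w - 1)/(4*sin(pi*w))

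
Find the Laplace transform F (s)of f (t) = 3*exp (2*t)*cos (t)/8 3*(s - 2)/ (8*( (s - 2)^2 + 1))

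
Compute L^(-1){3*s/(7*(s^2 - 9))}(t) 3*cosh(3*t)/7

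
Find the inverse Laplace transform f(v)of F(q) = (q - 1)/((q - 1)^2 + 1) exp(v)*cos(v)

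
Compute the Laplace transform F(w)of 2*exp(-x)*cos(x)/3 2*(w + 1)/(3*((w + 1)^2 + 1))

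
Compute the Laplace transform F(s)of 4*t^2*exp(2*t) 8/(s - 2)^3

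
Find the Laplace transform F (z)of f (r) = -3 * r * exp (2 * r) -3/ (z - 2)^2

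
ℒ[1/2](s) 1/(2 * s)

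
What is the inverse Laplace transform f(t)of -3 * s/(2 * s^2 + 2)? -3 * cos(t)/2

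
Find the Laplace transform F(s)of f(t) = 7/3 7/(3*s)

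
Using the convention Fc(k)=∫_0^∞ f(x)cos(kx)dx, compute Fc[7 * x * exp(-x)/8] 7 * (1 - k^2)/(8 * (k^2 + 1)^2)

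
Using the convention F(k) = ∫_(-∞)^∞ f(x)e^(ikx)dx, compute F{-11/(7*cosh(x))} -11*pi/(7*cosh(pi*k/2))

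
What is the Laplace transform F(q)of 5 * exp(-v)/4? 5/(4 * (q + 1))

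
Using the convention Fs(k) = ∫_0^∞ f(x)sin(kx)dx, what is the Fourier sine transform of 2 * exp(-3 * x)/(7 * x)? 2 * atan(k/3)/7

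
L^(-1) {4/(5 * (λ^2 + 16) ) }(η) sin(4 * η) /5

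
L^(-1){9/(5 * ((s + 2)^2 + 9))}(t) 3 * exp(-2 * t) * sin(3 * t)/5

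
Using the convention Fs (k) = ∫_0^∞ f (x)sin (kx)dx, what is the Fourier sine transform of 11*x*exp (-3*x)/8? 33*k/ (4*(k^2+9)^2)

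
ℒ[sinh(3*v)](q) 3/(q^2 - 9)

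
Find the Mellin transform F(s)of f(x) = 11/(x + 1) 11*pi*csc(pi*s)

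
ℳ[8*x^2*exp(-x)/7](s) 8*gamma(s + 2)/7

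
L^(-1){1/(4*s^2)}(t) t/4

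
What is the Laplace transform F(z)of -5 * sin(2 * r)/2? -5/(z^2 + 4)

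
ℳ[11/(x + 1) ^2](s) -11*pi*(s - 1) /sin(pi*s) 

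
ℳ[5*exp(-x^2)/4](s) 5*gamma(s/2)/8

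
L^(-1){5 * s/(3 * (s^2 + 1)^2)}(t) 5 * t * sin(t)/6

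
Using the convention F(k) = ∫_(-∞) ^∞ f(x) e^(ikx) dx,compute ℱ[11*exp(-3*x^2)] 11*sqrt(3)*sqrt(pi)*exp(-k^2/12) /3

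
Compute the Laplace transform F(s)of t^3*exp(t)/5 6/(5*(s - 1)^4)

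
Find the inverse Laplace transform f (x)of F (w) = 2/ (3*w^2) 2*x/3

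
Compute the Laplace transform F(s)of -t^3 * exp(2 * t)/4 -3/(2 * (s - 2)^4)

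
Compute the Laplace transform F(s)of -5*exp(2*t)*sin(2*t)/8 -5/(4*(s - 2)^2 + 16)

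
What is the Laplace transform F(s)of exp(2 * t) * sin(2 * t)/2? 1/((s - 2)^2 + 4)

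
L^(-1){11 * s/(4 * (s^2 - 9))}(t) 11 * cosh(3 * t)/4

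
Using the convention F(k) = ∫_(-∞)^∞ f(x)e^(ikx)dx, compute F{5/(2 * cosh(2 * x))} 5 * pi/(4 * cosh(pi * k/4))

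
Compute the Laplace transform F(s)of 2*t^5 240/s^6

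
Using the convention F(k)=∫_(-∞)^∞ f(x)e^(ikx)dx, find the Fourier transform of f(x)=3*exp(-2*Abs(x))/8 3/(2*(k^2 + 4))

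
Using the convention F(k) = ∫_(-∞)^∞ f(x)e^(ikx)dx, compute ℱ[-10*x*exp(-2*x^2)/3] -5*sqrt(2)*I*sqrt(pi)*k*exp(-k^2/8)/12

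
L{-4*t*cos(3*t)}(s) 4*(9 - s^2)/(s^2+9)^2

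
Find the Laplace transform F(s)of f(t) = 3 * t 3/s^2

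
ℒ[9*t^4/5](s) 216/(5*s^5)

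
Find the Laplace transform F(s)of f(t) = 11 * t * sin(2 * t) 44 * s/(s^2 + 4)^2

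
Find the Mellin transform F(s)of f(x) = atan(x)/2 -pi * sec(pi * s/2)/(4 * s)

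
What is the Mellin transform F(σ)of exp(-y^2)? gamma(σ/2)/2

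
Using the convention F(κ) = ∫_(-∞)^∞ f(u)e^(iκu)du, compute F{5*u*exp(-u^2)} 5*I*sqrt(pi)*κ*exp(-κ^2/4)/2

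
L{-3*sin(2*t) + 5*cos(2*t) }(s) 5*s/(s^2 + 4) - 6/(s^2 + 4) 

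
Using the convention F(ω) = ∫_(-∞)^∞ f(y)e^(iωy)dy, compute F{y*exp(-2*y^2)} sqrt(2)*I*sqrt(pi)*ω*exp(-ω^2/8)/8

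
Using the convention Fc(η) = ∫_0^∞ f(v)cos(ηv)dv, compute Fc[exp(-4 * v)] 4/(η^2+16)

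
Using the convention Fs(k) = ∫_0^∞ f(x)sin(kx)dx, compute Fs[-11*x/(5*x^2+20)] -11*pi*exp(-2*k)/10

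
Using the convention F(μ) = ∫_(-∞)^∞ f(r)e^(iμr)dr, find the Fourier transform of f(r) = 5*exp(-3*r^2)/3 5*sqrt(3)*sqrt(pi)*exp(-μ^2/12)/9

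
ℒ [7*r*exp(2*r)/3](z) 7/(3*(z - 2)^2)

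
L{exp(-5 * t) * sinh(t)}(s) 1/((s + 5)^2-1)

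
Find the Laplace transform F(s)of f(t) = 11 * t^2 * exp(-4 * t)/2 11/(s+4)^3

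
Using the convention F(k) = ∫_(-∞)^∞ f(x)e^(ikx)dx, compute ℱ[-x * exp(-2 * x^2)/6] -sqrt(2) * I * sqrt(pi) * k * exp(-k^2/8)/48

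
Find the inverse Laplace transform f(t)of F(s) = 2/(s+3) 2*exp(-3*t)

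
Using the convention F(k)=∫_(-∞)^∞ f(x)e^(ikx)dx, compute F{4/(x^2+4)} 2*pi*exp(-2*Abs(k))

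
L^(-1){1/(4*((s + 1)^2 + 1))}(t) exp(-t)*sin(t)/4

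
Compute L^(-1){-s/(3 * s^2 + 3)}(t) -cos(t)/3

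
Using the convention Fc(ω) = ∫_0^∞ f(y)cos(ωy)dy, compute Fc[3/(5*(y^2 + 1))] 3*pi*exp(-ω)/10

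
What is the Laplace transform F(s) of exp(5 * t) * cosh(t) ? (s - 5) /((s - 5) ^2-1) 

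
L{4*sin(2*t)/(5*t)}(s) 4*atan(2/s)/5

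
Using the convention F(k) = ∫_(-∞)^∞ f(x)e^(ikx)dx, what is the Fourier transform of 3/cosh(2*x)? 3*pi/(2*cosh(pi*k/4))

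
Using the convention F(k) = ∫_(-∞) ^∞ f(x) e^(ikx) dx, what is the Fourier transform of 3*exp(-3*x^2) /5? sqrt(3)*sqrt(pi)*exp(-k^2/12) /5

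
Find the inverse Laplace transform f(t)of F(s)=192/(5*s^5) 8*t^4/5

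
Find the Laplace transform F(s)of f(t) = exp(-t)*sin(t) 1/((s + 1)^2 + 1)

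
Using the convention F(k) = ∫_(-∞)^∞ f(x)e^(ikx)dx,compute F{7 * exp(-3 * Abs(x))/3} 14/(k^2 + 9)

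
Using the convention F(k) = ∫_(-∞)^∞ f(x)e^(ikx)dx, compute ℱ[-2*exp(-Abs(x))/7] -4/(7*k^2 + 7)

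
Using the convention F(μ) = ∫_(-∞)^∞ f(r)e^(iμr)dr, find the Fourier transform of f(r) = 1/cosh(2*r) pi/(2*cosh(pi*μ/4))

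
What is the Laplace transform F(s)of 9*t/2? 9/(2*s^2)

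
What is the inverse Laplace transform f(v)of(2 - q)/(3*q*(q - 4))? -exp(2*v)*cosh(2*v)/3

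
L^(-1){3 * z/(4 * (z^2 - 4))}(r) 3 * cosh(2 * r)/4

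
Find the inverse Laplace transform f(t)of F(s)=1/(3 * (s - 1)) exp(t)/3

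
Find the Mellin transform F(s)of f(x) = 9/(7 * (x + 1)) 9 * pi * csc(pi * s)/7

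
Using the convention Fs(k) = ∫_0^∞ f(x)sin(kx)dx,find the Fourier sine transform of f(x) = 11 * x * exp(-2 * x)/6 22 * k/(3 * (k^2+4)^2)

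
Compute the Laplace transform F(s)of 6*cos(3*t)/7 6*s/(7*(s^2 + 9))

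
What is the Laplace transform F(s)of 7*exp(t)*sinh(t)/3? 7/(3*s*(s - 2))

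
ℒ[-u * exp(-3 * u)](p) -1/(p + 3)^2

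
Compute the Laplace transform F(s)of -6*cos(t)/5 -6*s/(5*s^2 + 5)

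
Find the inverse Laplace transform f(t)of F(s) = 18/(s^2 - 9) 6*sinh(3*t)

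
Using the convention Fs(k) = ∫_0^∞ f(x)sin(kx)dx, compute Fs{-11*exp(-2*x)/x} -11*atan(k/2)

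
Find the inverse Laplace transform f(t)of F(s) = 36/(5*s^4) 6*t^3/5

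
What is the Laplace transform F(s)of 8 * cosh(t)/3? 8 * s/(3 * (s^2 - 1))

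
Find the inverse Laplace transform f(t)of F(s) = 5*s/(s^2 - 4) 5*cosh(2*t)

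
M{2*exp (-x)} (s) 2*gamma (s)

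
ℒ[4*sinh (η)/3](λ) 4/ (3*(λ^2 - 1))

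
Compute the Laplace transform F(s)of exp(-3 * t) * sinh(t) 1/((s + 3)^2 - 1)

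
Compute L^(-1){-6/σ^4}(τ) -τ^3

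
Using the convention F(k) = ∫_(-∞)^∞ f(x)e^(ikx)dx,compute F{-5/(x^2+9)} -5*pi*exp(-3*Abs(k))/3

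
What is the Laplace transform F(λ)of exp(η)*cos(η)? (λ - 1)/((λ - 1)^2 + 1)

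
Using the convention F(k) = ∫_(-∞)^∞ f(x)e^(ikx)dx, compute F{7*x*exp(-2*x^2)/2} 7*sqrt(2)*I*sqrt(pi)*k*exp(-k^2/8)/16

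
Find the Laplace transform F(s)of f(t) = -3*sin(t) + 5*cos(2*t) 5*s/(s^2 + 4)-3/(s^2 + 1)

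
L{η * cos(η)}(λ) (λ^2 - 1)/(λ^2 + 1)^2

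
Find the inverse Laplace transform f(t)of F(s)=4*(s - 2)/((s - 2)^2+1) 4*exp(2*t)*cos(t)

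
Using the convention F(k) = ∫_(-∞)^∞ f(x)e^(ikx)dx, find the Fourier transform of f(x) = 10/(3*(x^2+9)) 10*pi*exp(-3*Abs(k))/9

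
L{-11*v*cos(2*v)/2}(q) 11*(4 - q^2)/(2*(q^2 + 4)^2)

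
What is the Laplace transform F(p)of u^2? 2/p^3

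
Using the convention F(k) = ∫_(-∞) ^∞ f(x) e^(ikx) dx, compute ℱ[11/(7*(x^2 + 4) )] 11*pi*exp(-2*Abs(k) ) /14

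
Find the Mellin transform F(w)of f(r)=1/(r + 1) pi * csc(pi * w)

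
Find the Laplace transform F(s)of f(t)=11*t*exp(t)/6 11/(6*(s - 1)^2)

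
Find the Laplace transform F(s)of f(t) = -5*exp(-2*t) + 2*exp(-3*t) 2/(s + 3) - 5/(s + 2)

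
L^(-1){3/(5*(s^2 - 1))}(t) 3*sinh(t)/5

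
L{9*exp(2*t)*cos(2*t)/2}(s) 9*(s - 2)/(2*((s - 2)^2 + 4))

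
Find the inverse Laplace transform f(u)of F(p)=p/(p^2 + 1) cos(u)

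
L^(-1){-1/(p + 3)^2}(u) -u * exp(-3 * u)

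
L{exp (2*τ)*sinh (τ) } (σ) 1/ ( (σ - 2) ^2-1) 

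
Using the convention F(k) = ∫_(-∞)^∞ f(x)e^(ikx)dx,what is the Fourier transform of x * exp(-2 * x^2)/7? sqrt(2) * I * sqrt(pi) * k * exp(-k^2/8)/56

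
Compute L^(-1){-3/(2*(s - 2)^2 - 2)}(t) -3*exp(2*t)*sinh(t)/2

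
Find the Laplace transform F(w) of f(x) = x w^(-2) 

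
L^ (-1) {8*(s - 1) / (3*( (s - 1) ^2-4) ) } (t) 8*exp (t)*cosh (2*t) /3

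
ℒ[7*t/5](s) 7/(5*s^2) 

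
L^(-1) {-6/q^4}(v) -v^3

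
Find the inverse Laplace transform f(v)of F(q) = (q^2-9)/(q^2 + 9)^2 v * cos(3 * v)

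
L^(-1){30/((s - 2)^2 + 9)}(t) 10*exp(2*t)*sin(3*t)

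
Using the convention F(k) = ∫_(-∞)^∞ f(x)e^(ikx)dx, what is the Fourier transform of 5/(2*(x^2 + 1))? 5*pi*exp(-Abs(k))/2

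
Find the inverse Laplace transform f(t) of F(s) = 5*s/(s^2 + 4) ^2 5*t*sin(2*t) /4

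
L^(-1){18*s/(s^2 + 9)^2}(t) 3*t*sin(3*t)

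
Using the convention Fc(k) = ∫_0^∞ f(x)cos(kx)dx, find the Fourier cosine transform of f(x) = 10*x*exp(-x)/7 10*(1 - k^2)/(7*(k^2+1)^2)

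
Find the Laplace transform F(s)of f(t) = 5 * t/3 5/(3 * s^2)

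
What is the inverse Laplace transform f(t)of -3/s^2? -3 * t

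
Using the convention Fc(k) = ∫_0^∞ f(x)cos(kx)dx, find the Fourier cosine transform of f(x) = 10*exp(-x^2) 5*sqrt(pi)*exp(-k^2/4)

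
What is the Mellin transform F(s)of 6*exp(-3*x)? 6*gamma(s)/3^s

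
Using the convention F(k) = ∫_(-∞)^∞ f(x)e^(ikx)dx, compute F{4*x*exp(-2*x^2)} sqrt(2)*I*sqrt(pi)*k*exp(-k^2/8)/2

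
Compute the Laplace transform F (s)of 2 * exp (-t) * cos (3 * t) 2 * (s+1)/ ( (s+1)^2+9)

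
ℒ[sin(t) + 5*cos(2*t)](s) 1/(s^2 + 1) + 5*s/(s^2 + 4)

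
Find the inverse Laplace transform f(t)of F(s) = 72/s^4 12*t^3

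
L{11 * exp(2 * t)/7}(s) 11/(7 * (s - 2))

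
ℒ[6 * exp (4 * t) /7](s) 6/ (7 * (s - 4) ) 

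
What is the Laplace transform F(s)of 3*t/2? 3/(2*s^2)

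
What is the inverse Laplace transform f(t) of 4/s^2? 4*t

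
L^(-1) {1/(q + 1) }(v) exp(-v) 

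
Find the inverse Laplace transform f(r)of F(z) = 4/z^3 2 * r^2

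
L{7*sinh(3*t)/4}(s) 21/(4*(s^2 - 9))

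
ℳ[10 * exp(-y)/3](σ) 10 * gamma(σ)/3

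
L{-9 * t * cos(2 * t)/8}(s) 9 * (4 - s^2)/(8 * (s^2 + 4)^2)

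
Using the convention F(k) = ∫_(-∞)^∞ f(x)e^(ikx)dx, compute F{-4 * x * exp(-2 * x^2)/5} -sqrt(2) * I * sqrt(pi) * k * exp(-k^2/8)/10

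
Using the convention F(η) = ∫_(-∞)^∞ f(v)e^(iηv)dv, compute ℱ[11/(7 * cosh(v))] 11 * pi/(7 * cosh(pi * η/2))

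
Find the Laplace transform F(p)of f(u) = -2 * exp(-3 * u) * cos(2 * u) 2 * (-p - 3)/((p + 3)^2 + 4)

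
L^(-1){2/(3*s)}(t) 2/3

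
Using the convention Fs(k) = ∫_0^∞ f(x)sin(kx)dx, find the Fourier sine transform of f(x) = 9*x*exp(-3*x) 54*k/(k^2 + 9)^2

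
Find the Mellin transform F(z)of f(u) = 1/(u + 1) pi * csc(pi * z)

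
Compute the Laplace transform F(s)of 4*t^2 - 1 8/s^3 - 1/s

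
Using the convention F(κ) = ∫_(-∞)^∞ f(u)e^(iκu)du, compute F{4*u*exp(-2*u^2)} sqrt(2)*I*sqrt(pi)*κ*exp(-κ^2/8)/2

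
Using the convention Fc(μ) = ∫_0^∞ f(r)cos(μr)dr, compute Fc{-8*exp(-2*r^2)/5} -2*sqrt(2)*sqrt(pi)*exp(-μ^2/8)/5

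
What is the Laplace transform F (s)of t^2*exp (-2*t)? 2/ (s + 2)^3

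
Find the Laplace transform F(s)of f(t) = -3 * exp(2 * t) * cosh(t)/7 3 * (2 - s)/(7 * ((s - 2)^2 - 1))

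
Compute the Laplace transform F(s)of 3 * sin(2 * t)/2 3/(s^2 + 4)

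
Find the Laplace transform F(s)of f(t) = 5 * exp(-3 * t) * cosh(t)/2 5 * (s + 3)/(2 * ((s + 3)^2 - 1))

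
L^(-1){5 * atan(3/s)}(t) 5 * sin(3 * t)/t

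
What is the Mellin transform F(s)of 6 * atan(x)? -3 * pi * sec(pi * s/2)/s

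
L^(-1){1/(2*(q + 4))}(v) exp(-4*v)/2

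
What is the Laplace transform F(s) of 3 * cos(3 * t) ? 3 * s/(s^2 + 9) 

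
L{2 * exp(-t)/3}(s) 2/(3 * (s + 1))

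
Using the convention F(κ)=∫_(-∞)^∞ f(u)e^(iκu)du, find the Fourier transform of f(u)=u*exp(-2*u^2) sqrt(2)*I*sqrt(pi)*κ*exp(-κ^2/8)/8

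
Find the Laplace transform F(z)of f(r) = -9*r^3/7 -54/(7*z^4)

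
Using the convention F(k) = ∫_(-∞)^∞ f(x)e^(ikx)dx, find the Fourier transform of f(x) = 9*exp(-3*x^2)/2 3*sqrt(3)*sqrt(pi)*exp(-k^2/12)/2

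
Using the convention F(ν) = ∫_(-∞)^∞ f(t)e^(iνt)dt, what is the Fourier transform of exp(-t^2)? sqrt(pi) * exp(-ν^2/4)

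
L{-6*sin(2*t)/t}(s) -6*atan(2/s)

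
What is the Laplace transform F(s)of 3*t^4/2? 36/s^5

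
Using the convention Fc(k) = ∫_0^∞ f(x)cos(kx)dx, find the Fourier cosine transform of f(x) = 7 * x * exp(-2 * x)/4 7 * (4 - k^2)/(4 * (k^2 + 4)^2)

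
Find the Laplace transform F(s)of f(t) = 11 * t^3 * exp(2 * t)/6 11/(s - 2)^4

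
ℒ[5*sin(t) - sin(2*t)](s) 5/(s^2 + 1) - 2/(s^2 + 4) 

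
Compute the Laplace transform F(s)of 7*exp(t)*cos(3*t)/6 7*(s - 1)/(6*((s - 1)^2 + 9))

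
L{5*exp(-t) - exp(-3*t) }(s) 5/(s + 1) - 1/(s + 3) 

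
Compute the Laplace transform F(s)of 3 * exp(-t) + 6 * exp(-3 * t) 6/(s + 3) + 3/(s + 1)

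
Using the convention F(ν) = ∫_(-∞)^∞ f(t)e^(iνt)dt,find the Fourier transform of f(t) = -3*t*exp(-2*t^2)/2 -3*sqrt(2)*I*sqrt(pi)*ν*exp(-ν^2/8)/16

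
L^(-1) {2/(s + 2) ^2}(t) 2 * t * exp(-2 * t) 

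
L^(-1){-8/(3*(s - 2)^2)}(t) -8*t*exp(2*t)/3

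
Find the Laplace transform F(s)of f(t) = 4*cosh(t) 4*s/(s^2-1)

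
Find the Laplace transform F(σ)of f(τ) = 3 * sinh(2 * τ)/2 3/(σ^2 - 4)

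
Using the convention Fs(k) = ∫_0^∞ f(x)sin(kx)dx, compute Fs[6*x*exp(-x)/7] 12*k/(7*(k^2 + 1)^2)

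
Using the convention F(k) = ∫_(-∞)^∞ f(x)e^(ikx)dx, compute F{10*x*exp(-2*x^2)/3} 5*sqrt(2)*I*sqrt(pi)*k*exp(-k^2/8)/12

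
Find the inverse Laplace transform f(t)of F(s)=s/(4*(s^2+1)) cos(t)/4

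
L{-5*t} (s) -5/s^2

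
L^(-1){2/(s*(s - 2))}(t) 2*exp(t)*sinh(t)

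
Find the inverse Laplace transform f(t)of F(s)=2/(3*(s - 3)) 2*exp(3*t)/3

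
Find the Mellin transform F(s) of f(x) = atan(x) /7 -pi*sec(pi*s/2) /(14*s) 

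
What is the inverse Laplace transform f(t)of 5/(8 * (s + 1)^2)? 5 * t * exp(-t)/8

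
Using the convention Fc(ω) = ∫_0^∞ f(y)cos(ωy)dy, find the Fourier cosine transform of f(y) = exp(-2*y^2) sqrt(2)*sqrt(pi)*exp(-ω^2/8)/4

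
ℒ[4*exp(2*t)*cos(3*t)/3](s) 4*(s - 2)/(3*((s - 2)^2+9))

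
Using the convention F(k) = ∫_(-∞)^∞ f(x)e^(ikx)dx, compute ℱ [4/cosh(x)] 4*pi/cosh(pi*k/2)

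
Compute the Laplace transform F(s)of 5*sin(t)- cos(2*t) 5/(s^2 + 1)- s/(s^2 + 4)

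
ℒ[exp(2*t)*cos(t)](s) (s - 2)/((s - 2)^2 + 1)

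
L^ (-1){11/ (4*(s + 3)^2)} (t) 11*t*exp (-3*t)/4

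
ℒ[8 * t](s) 8/s^2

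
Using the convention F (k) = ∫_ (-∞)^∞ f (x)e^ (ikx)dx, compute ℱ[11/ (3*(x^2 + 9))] 11*pi*exp (-3*Abs (k))/9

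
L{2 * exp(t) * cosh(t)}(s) 2 * (s - 1)/(s * (s - 2))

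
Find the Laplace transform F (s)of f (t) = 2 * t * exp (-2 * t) 2/ (s + 2)^2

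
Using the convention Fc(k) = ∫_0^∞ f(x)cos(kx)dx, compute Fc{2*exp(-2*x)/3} 4/(3*(k^2 + 4))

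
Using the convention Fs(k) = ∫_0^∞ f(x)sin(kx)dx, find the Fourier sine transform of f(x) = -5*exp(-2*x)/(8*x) -5*atan(k/2)/8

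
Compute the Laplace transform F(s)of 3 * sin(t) 3/(s^2 + 1)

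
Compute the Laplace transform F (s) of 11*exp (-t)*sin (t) 11/ ( (s + 1) ^2 + 1) 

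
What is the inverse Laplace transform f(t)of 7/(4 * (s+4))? 7 * exp(-4 * t)/4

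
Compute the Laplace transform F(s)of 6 6/s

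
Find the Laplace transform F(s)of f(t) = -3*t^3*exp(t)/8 -9/(4*(s - 1)^4)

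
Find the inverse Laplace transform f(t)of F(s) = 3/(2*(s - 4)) 3*exp(4*t)/2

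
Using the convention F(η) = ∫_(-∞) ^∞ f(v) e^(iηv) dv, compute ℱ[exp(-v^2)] sqrt(pi)*exp(-η^2/4) 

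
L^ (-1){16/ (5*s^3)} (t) 8*t^2/5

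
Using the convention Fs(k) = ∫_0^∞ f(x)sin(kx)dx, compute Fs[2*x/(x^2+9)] pi*exp(-3*k)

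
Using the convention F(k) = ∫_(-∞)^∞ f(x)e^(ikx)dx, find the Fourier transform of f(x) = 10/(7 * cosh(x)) 10 * pi/(7 * cosh(pi * k/2))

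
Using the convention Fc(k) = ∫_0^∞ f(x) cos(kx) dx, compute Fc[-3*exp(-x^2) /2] -3*sqrt(pi)*exp(-k^2/4) /4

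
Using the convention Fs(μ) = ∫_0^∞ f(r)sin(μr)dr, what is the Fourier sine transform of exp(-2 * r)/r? atan(μ/2)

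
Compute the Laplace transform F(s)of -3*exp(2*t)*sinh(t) -3/((s - 2)^2 - 1)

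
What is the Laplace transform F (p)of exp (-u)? 1/ (p + 1)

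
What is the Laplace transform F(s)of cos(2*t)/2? s/(2*(s^2+4))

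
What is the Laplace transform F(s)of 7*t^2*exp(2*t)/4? 7/(2*(s - 2)^3)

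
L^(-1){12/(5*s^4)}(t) 2*t^3/5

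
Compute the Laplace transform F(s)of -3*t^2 -6/s^3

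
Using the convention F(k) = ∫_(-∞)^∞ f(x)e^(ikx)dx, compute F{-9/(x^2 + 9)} -3 * pi * exp(-3 * Abs(k))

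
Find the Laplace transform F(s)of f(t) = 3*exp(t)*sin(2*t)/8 3/(4*((s - 1)^2 + 4))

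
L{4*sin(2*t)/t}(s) 4*atan(2/s)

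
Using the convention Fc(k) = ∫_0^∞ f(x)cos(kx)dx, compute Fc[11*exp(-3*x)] 33/(k^2 + 9)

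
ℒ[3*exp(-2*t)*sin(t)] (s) 3/((s+2)^2+1)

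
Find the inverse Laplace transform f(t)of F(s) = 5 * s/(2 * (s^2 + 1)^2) 5 * t * sin(t)/4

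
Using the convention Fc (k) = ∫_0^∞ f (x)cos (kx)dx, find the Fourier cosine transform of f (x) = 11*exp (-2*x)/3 22/ (3*(k^2 + 4))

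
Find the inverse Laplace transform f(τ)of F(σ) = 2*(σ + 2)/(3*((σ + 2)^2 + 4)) 2*exp(-2*τ)*cos(2*τ)/3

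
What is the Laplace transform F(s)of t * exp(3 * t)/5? 1/(5 * (s - 3)^2)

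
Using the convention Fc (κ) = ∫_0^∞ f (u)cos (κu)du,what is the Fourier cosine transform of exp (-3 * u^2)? sqrt (3) * sqrt (pi) * exp (-κ^2/12)/6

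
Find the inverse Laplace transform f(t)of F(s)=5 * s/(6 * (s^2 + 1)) 5 * cos(t)/6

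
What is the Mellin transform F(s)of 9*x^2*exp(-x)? 9*gamma(s + 2)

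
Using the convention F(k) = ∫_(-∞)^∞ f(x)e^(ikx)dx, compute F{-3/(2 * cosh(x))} -3 * pi/(2 * cosh(pi * k/2))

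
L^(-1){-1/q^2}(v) -v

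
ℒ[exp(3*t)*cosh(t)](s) (s - 3)/((s - 3)^2 - 1)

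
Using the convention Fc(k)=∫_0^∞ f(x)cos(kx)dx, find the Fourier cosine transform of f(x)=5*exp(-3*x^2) 5*sqrt(3)*sqrt(pi)*exp(-k^2/12)/6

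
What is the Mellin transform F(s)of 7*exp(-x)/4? 7*gamma(s)/4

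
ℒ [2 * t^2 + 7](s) 7/s + 4/s^3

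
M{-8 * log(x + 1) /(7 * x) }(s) 8 * pi * csc(pi * s) /(7 * (s - 1) ) 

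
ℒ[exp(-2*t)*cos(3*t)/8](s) (s + 2)/(8*((s + 2)^2 + 9))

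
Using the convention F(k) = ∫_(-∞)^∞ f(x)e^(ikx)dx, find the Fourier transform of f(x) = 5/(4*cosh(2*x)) 5*pi/(8*cosh(pi*k/4))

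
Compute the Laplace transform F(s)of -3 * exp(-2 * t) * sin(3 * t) -9/((s+2)^2+9)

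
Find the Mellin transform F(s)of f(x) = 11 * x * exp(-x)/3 11 * gamma(s + 1)/3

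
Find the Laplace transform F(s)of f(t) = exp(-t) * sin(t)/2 1/(2 * ((s + 1)^2 + 1))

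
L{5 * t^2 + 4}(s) 10/s^3 + 4/s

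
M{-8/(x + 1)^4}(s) 4*pi*(s - 3)*(s - 2)*(s - 1)/(3*sin(pi*s))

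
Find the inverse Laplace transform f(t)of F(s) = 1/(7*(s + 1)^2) t*exp(-t)/7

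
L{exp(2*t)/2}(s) 1/(2*(s - 2))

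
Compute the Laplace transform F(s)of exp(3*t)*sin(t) 1/((s - 3)^2+1)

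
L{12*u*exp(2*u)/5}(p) 12/(5*(p - 2)^2)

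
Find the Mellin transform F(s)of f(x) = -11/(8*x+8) -11*pi*csc(pi*s)/8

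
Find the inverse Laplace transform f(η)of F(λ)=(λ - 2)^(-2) η*exp(2*η)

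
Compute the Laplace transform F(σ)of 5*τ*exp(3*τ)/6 5/(6*(σ - 3)^2)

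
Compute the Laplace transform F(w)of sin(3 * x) 3/(w^2 + 9)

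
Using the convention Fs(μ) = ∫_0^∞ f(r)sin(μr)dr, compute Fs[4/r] 2 * pi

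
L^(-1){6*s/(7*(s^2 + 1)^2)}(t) 3*t*sin(t)/7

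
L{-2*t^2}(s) -4/s^3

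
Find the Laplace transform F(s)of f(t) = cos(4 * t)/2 s/(2 * (s^2 + 16))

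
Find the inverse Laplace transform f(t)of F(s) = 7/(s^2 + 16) 7*sin(4*t)/4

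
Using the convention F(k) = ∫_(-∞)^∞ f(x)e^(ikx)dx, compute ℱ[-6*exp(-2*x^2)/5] -3*sqrt(2)*sqrt(pi)*exp(-k^2/8)/5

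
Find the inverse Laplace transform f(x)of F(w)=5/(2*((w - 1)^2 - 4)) 5*exp(x)*sinh(2*x)/4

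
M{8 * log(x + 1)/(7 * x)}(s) -8 * pi * csc(pi * s)/(7 * s - 7)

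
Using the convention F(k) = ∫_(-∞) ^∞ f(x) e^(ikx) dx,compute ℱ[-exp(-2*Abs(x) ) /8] -1/(2*k^2 + 8) 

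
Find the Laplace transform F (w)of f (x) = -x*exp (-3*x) -1/ (w + 3)^2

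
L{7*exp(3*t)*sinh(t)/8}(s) 7/(8*((s - 3)^2 - 1))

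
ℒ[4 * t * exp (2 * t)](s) 4/ (s - 2)^2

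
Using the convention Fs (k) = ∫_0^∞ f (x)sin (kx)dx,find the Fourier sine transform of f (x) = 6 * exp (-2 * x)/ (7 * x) 6 * atan (k/2)/7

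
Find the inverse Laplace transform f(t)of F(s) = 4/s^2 4*t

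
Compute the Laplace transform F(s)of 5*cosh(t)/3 5*s/(3*(s^2 - 1))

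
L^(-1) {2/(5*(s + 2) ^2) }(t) 2*t*exp(-2*t) /5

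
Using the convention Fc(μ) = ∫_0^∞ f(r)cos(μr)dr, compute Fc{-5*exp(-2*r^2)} -5*sqrt(2)*sqrt(pi)*exp(-μ^2/8)/4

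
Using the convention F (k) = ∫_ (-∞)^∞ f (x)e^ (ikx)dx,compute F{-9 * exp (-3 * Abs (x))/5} -54/ (5 * k^2+45)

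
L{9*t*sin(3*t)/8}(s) 27*s/(4*(s^2 + 9)^2)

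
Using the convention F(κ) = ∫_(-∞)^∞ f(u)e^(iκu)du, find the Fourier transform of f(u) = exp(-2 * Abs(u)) 4/(κ^2 + 4)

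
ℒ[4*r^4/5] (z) 96/(5*z^5)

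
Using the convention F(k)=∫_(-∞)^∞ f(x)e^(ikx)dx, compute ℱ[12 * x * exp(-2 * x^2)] 3 * sqrt(2) * I * sqrt(pi) * k * exp(-k^2/8)/2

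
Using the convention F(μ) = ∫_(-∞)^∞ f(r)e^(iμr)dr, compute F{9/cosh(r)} 9 * pi/cosh(pi * μ/2)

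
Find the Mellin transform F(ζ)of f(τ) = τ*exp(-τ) gamma(ζ + 1)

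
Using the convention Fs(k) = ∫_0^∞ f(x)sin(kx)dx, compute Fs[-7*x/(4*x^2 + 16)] -7*pi*exp(-2*k)/8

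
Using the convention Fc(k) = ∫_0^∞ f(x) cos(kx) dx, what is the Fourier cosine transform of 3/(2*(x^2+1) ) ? 3*pi*exp(-k) /4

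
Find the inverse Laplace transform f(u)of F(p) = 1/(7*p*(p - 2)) exp(u)*sinh(u)/7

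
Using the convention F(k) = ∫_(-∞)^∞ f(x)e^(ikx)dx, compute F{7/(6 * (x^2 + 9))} 7 * pi * exp(-3 * Abs(k))/18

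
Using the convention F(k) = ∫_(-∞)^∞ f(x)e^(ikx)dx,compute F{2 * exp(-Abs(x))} 4/(k^2 + 1)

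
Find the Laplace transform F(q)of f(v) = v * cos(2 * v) (q^2 - 4)/(q^2 + 4)^2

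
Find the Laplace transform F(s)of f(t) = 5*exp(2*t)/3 5/(3*(s - 2))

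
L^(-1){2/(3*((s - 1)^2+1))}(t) 2*exp(t)*sin(t)/3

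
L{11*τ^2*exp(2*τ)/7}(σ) 22/(7*(σ - 2)^3)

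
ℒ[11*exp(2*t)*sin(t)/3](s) 11/(3*((s - 2)^2 + 1))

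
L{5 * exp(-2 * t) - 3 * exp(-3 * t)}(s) 5/(s+2) - 3/(s+3)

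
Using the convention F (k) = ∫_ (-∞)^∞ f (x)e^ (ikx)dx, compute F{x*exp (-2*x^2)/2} sqrt (2)*I*sqrt (pi)*k*exp (-k^2/8)/16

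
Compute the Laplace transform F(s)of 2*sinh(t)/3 2/(3*(s^2 - 1))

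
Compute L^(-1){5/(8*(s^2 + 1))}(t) 5*sin(t)/8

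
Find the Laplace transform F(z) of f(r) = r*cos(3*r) (z^2 - 9) /(z^2+9) ^2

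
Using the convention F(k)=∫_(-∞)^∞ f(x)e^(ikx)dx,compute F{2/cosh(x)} 2 * pi/cosh(pi * k/2)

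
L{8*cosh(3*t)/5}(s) 8*s/(5*(s^2 - 9))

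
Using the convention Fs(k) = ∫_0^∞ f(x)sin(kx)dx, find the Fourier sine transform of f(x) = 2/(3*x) pi/3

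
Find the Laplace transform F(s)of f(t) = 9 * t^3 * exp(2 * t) 54/(s - 2)^4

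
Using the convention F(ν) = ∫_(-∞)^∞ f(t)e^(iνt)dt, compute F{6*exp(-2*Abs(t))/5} 24/(5*(ν^2 + 4))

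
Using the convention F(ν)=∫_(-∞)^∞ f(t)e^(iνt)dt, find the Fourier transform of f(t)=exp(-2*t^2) sqrt(2)*sqrt(pi)*exp(-ν^2/8)/2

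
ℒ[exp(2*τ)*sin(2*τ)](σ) 2/((σ - 2)^2 + 4)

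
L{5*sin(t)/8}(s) 5/(8*(s^2+1))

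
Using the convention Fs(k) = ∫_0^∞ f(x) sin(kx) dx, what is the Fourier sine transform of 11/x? 11*pi/2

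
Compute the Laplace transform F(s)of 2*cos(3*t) 2*s/(s^2+9)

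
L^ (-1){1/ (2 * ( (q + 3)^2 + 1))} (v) exp (-3 * v) * sin (v)/2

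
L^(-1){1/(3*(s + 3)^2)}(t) t*exp(-3*t)/3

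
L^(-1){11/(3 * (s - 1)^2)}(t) 11 * t * exp(t)/3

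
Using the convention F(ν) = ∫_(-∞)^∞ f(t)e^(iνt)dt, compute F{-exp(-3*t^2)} -sqrt(3)*sqrt(pi)*exp(-ν^2/12)/3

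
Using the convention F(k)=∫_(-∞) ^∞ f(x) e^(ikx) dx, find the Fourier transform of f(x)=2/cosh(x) 2*pi/cosh(pi*k/2) 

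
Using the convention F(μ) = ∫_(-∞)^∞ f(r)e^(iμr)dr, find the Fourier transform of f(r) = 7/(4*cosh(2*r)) 7*pi/(8*cosh(pi*μ/4))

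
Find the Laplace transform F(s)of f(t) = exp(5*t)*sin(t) 1/((s - 5)^2 + 1)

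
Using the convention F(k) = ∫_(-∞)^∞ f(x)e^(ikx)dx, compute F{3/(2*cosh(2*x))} 3*pi/(4*cosh(pi*k/4))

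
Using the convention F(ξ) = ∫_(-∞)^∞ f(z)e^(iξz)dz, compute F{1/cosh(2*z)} pi/(2*cosh(pi*ξ/4))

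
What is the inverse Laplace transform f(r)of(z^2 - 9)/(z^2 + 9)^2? r * cos(3 * r)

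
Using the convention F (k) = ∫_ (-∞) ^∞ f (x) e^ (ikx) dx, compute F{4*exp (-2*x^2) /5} 2*sqrt (2)*sqrt (pi)*exp (-k^2/8) /5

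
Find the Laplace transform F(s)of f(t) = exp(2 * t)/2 1/(2 * (s - 2))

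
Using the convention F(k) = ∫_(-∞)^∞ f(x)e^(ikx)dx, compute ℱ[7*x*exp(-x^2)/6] 7*I*sqrt(pi)*k*exp(-k^2/4)/12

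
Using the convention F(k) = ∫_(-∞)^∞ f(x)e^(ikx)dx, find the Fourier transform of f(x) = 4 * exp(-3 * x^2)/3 4 * sqrt(3) * sqrt(pi) * exp(-k^2/12)/9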